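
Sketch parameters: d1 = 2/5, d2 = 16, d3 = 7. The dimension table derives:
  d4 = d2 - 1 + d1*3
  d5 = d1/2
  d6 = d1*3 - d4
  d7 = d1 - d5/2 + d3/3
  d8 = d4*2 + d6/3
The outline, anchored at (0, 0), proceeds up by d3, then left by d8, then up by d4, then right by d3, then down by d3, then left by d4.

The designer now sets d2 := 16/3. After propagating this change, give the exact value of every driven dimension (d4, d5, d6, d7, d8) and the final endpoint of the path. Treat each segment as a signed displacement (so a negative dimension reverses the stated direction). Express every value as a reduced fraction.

Apply edit: d2 := 16/3
  d4 = d2 - 1 + d1*3 = 83/15
  d5 = d1/2 = 1/5
  d6 = d1*3 - d4 = -13/3
  d7 = d1 - d5/2 + d3/3 = 79/30
  d8 = d4*2 + d6/3 = 433/45
Walk from origin (0, 0):
  seg 1: up by d3 = 7 → (0, 7)
  seg 2: left by d8 = 433/45 → (-433/45, 7)
  seg 3: up by d4 = 83/15 → (-433/45, 188/15)
  seg 4: right by d3 = 7 → (-118/45, 188/15)
  seg 5: down by d3 = 7 → (-118/45, 83/15)
  seg 6: left by d4 = 83/15 → (-367/45, 83/15)

d4 = 83/15
d5 = 1/5
d6 = -13/3
d7 = 79/30
d8 = 433/45
endpoint = (-367/45, 83/15)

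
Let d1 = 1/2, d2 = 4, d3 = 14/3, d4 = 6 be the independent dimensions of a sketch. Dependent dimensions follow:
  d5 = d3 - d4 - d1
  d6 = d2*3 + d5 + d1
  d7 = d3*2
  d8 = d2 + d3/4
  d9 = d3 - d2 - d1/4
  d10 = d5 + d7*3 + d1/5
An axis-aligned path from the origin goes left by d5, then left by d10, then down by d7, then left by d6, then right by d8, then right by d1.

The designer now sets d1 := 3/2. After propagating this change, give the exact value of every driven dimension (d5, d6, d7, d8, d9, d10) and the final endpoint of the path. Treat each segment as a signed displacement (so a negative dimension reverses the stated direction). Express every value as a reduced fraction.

Apply edit: d1 := 3/2
  d5 = d3 - d4 - d1 = -17/6
  d6 = d2*3 + d5 + d1 = 32/3
  d7 = d3*2 = 28/3
  d8 = d2 + d3/4 = 31/6
  d9 = d3 - d2 - d1/4 = 7/24
  d10 = d5 + d7*3 + d1/5 = 382/15
Walk from origin (0, 0):
  seg 1: left by d5 = -17/6 → (17/6, 0)
  seg 2: left by d10 = 382/15 → (-679/30, 0)
  seg 3: down by d7 = 28/3 → (-679/30, -28/3)
  seg 4: left by d6 = 32/3 → (-333/10, -28/3)
  seg 5: right by d8 = 31/6 → (-422/15, -28/3)
  seg 6: right by d1 = 3/2 → (-799/30, -28/3)

d5 = -17/6
d6 = 32/3
d7 = 28/3
d8 = 31/6
d9 = 7/24
d10 = 382/15
endpoint = (-799/30, -28/3)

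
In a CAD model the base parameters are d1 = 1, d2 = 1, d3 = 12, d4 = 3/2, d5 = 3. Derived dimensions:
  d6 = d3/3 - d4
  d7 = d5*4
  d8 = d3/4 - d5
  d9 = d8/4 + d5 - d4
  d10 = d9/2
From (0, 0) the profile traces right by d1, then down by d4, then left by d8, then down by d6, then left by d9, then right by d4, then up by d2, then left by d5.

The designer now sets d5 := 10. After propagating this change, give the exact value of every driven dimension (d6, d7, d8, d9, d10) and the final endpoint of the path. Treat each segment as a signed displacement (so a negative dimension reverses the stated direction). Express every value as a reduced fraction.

Apply edit: d5 := 10
  d6 = d3/3 - d4 = 5/2
  d7 = d5*4 = 40
  d8 = d3/4 - d5 = -7
  d9 = d8/4 + d5 - d4 = 27/4
  d10 = d9/2 = 27/8
Walk from origin (0, 0):
  seg 1: right by d1 = 1 → (1, 0)
  seg 2: down by d4 = 3/2 → (1, -3/2)
  seg 3: left by d8 = -7 → (8, -3/2)
  seg 4: down by d6 = 5/2 → (8, -4)
  seg 5: left by d9 = 27/4 → (5/4, -4)
  seg 6: right by d4 = 3/2 → (11/4, -4)
  seg 7: up by d2 = 1 → (11/4, -3)
  seg 8: left by d5 = 10 → (-29/4, -3)

d6 = 5/2
d7 = 40
d8 = -7
d9 = 27/4
d10 = 27/8
endpoint = (-29/4, -3)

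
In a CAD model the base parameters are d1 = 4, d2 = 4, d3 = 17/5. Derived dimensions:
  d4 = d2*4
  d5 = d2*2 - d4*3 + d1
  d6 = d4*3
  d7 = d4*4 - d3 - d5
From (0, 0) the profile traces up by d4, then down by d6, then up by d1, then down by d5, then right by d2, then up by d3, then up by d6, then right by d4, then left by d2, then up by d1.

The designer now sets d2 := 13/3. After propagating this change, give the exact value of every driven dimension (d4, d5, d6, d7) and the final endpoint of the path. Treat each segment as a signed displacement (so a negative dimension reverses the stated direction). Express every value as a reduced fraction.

d4 = 52/3
d5 = -118/3
d6 = 52
d7 = 1579/15
endpoint = (52/3, 1021/15)

Apply edit: d2 := 13/3
  d4 = d2*4 = 52/3
  d5 = d2*2 - d4*3 + d1 = -118/3
  d6 = d4*3 = 52
  d7 = d4*4 - d3 - d5 = 1579/15
Walk from origin (0, 0):
  seg 1: up by d4 = 52/3 → (0, 52/3)
  seg 2: down by d6 = 52 → (0, -104/3)
  seg 3: up by d1 = 4 → (0, -92/3)
  seg 4: down by d5 = -118/3 → (0, 26/3)
  seg 5: right by d2 = 13/3 → (13/3, 26/3)
  seg 6: up by d3 = 17/5 → (13/3, 181/15)
  seg 7: up by d6 = 52 → (13/3, 961/15)
  seg 8: right by d4 = 52/3 → (65/3, 961/15)
  seg 9: left by d2 = 13/3 → (52/3, 961/15)
  seg 10: up by d1 = 4 → (52/3, 1021/15)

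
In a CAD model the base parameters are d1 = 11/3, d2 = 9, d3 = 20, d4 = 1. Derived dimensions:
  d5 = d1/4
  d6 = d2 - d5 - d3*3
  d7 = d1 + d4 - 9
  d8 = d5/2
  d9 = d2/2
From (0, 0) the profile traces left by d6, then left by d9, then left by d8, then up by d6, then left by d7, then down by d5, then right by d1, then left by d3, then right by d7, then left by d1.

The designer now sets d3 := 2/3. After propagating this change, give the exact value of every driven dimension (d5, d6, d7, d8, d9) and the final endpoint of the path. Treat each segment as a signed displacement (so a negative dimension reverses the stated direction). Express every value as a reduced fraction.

Apply edit: d3 := 2/3
  d5 = d1/4 = 11/12
  d6 = d2 - d5 - d3*3 = 73/12
  d7 = d1 + d4 - 9 = -13/3
  d8 = d5/2 = 11/24
  d9 = d2/2 = 9/2
Walk from origin (0, 0):
  seg 1: left by d6 = 73/12 → (-73/12, 0)
  seg 2: left by d9 = 9/2 → (-127/12, 0)
  seg 3: left by d8 = 11/24 → (-265/24, 0)
  seg 4: up by d6 = 73/12 → (-265/24, 73/12)
  seg 5: left by d7 = -13/3 → (-161/24, 73/12)
  seg 6: down by d5 = 11/12 → (-161/24, 31/6)
  seg 7: right by d1 = 11/3 → (-73/24, 31/6)
  seg 8: left by d3 = 2/3 → (-89/24, 31/6)
  seg 9: right by d7 = -13/3 → (-193/24, 31/6)
  seg 10: left by d1 = 11/3 → (-281/24, 31/6)

d5 = 11/12
d6 = 73/12
d7 = -13/3
d8 = 11/24
d9 = 9/2
endpoint = (-281/24, 31/6)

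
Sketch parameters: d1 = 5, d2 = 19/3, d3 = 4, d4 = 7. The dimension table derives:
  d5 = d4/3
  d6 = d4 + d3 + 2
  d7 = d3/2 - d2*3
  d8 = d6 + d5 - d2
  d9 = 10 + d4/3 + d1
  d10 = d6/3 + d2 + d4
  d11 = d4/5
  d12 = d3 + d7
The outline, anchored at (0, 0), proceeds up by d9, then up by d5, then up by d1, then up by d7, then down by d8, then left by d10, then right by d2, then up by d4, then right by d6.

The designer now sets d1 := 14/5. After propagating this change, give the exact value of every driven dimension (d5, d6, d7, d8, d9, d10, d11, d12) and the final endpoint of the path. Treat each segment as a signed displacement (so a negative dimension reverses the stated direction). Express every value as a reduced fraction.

Apply edit: d1 := 14/5
  d5 = d4/3 = 7/3
  d6 = d4 + d3 + 2 = 13
  d7 = d3/2 - d2*3 = -17
  d8 = d6 + d5 - d2 = 9
  d9 = 10 + d4/3 + d1 = 227/15
  d10 = d6/3 + d2 + d4 = 53/3
  d11 = d4/5 = 7/5
  d12 = d3 + d7 = -13
Walk from origin (0, 0):
  seg 1: up by d9 = 227/15 → (0, 227/15)
  seg 2: up by d5 = 7/3 → (0, 262/15)
  seg 3: up by d1 = 14/5 → (0, 304/15)
  seg 4: up by d7 = -17 → (0, 49/15)
  seg 5: down by d8 = 9 → (0, -86/15)
  seg 6: left by d10 = 53/3 → (-53/3, -86/15)
  seg 7: right by d2 = 19/3 → (-34/3, -86/15)
  seg 8: up by d4 = 7 → (-34/3, 19/15)
  seg 9: right by d6 = 13 → (5/3, 19/15)

d5 = 7/3
d6 = 13
d7 = -17
d8 = 9
d9 = 227/15
d10 = 53/3
d11 = 7/5
d12 = -13
endpoint = (5/3, 19/15)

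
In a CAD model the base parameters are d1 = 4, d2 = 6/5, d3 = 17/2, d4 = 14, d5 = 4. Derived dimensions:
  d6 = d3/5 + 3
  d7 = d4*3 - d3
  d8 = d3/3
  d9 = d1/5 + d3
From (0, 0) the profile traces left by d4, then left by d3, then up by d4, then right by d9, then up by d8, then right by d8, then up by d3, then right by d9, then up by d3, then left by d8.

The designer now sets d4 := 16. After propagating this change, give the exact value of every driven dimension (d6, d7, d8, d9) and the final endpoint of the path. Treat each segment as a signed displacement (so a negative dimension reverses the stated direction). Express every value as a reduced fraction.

d6 = 47/10
d7 = 79/2
d8 = 17/6
d9 = 93/10
endpoint = (-59/10, 215/6)

Apply edit: d4 := 16
  d6 = d3/5 + 3 = 47/10
  d7 = d4*3 - d3 = 79/2
  d8 = d3/3 = 17/6
  d9 = d1/5 + d3 = 93/10
Walk from origin (0, 0):
  seg 1: left by d4 = 16 → (-16, 0)
  seg 2: left by d3 = 17/2 → (-49/2, 0)
  seg 3: up by d4 = 16 → (-49/2, 16)
  seg 4: right by d9 = 93/10 → (-76/5, 16)
  seg 5: up by d8 = 17/6 → (-76/5, 113/6)
  seg 6: right by d8 = 17/6 → (-371/30, 113/6)
  seg 7: up by d3 = 17/2 → (-371/30, 82/3)
  seg 8: right by d9 = 93/10 → (-46/15, 82/3)
  seg 9: up by d3 = 17/2 → (-46/15, 215/6)
  seg 10: left by d8 = 17/6 → (-59/10, 215/6)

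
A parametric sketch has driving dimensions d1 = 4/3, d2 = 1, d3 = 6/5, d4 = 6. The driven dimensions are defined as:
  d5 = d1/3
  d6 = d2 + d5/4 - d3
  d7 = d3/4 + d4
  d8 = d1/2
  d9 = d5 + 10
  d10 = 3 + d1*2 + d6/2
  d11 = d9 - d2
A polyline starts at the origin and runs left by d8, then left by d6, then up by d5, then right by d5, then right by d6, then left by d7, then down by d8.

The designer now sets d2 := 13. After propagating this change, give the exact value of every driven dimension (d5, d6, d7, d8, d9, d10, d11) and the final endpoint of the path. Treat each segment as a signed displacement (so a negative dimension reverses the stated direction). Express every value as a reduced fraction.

d5 = 4/9
d6 = 536/45
d7 = 63/10
d8 = 2/3
d9 = 94/9
d10 = 523/45
d11 = -23/9
endpoint = (-587/90, -2/9)

Apply edit: d2 := 13
  d5 = d1/3 = 4/9
  d6 = d2 + d5/4 - d3 = 536/45
  d7 = d3/4 + d4 = 63/10
  d8 = d1/2 = 2/3
  d9 = d5 + 10 = 94/9
  d10 = 3 + d1*2 + d6/2 = 523/45
  d11 = d9 - d2 = -23/9
Walk from origin (0, 0):
  seg 1: left by d8 = 2/3 → (-2/3, 0)
  seg 2: left by d6 = 536/45 → (-566/45, 0)
  seg 3: up by d5 = 4/9 → (-566/45, 4/9)
  seg 4: right by d5 = 4/9 → (-182/15, 4/9)
  seg 5: right by d6 = 536/45 → (-2/9, 4/9)
  seg 6: left by d7 = 63/10 → (-587/90, 4/9)
  seg 7: down by d8 = 2/3 → (-587/90, -2/9)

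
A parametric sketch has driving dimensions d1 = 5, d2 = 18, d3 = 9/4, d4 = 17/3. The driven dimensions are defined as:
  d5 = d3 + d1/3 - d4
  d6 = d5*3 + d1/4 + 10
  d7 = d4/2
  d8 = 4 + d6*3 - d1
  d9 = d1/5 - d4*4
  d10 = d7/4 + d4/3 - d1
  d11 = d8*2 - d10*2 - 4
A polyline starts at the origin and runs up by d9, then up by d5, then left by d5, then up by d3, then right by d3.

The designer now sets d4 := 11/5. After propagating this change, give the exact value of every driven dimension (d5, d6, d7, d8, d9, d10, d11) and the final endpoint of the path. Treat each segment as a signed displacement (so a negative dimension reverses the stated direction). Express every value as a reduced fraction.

d5 = 103/60
d6 = 82/5
d7 = 11/10
d8 = 241/5
d9 = -39/5
d10 = -479/120
d11 = 6023/60
endpoint = (8/15, -23/6)

Apply edit: d4 := 11/5
  d5 = d3 + d1/3 - d4 = 103/60
  d6 = d5*3 + d1/4 + 10 = 82/5
  d7 = d4/2 = 11/10
  d8 = 4 + d6*3 - d1 = 241/5
  d9 = d1/5 - d4*4 = -39/5
  d10 = d7/4 + d4/3 - d1 = -479/120
  d11 = d8*2 - d10*2 - 4 = 6023/60
Walk from origin (0, 0):
  seg 1: up by d9 = -39/5 → (0, -39/5)
  seg 2: up by d5 = 103/60 → (0, -73/12)
  seg 3: left by d5 = 103/60 → (-103/60, -73/12)
  seg 4: up by d3 = 9/4 → (-103/60, -23/6)
  seg 5: right by d3 = 9/4 → (8/15, -23/6)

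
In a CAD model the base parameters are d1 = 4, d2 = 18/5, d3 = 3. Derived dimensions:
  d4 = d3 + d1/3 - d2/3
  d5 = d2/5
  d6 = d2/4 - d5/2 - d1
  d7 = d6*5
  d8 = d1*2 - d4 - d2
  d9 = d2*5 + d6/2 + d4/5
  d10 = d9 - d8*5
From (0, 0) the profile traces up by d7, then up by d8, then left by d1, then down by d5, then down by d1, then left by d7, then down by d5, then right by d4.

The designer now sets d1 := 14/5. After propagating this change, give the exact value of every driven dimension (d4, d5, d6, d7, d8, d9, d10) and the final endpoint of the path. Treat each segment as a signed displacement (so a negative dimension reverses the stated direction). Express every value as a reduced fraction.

Apply edit: d1 := 14/5
  d4 = d3 + d1/3 - d2/3 = 41/15
  d5 = d2/5 = 18/25
  d6 = d2/4 - d5/2 - d1 = -113/50
  d7 = d6*5 = -113/10
  d8 = d1*2 - d4 - d2 = -11/15
  d9 = d2*5 + d6/2 + d4/5 = 209/12
  d10 = d9 - d8*5 = 253/12
Walk from origin (0, 0):
  seg 1: up by d7 = -113/10 → (0, -113/10)
  seg 2: up by d8 = -11/15 → (0, -361/30)
  seg 3: left by d1 = 14/5 → (-14/5, -361/30)
  seg 4: down by d5 = 18/25 → (-14/5, -1913/150)
  seg 5: down by d1 = 14/5 → (-14/5, -2333/150)
  seg 6: left by d7 = -113/10 → (17/2, -2333/150)
  seg 7: down by d5 = 18/25 → (17/2, -2441/150)
  seg 8: right by d4 = 41/15 → (337/30, -2441/150)

d4 = 41/15
d5 = 18/25
d6 = -113/50
d7 = -113/10
d8 = -11/15
d9 = 209/12
d10 = 253/12
endpoint = (337/30, -2441/150)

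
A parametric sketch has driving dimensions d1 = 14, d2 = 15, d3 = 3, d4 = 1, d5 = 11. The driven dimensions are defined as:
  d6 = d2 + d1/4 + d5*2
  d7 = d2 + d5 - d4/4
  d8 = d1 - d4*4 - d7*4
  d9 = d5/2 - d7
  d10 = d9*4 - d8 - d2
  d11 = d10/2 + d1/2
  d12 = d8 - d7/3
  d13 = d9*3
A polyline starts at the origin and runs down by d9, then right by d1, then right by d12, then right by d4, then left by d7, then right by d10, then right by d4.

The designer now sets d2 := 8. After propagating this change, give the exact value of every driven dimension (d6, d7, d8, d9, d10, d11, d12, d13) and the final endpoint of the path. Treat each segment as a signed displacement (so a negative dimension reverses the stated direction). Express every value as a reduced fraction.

Apply edit: d2 := 8
  d6 = d2 + d1/4 + d5*2 = 67/2
  d7 = d2 + d5 - d4/4 = 75/4
  d8 = d1 - d4*4 - d7*4 = -65
  d9 = d5/2 - d7 = -53/4
  d10 = d9*4 - d8 - d2 = 4
  d11 = d10/2 + d1/2 = 9
  d12 = d8 - d7/3 = -285/4
  d13 = d9*3 = -159/4
Walk from origin (0, 0):
  seg 1: down by d9 = -53/4 → (0, 53/4)
  seg 2: right by d1 = 14 → (14, 53/4)
  seg 3: right by d12 = -285/4 → (-229/4, 53/4)
  seg 4: right by d4 = 1 → (-225/4, 53/4)
  seg 5: left by d7 = 75/4 → (-75, 53/4)
  seg 6: right by d10 = 4 → (-71, 53/4)
  seg 7: right by d4 = 1 → (-70, 53/4)

d6 = 67/2
d7 = 75/4
d8 = -65
d9 = -53/4
d10 = 4
d11 = 9
d12 = -285/4
d13 = -159/4
endpoint = (-70, 53/4)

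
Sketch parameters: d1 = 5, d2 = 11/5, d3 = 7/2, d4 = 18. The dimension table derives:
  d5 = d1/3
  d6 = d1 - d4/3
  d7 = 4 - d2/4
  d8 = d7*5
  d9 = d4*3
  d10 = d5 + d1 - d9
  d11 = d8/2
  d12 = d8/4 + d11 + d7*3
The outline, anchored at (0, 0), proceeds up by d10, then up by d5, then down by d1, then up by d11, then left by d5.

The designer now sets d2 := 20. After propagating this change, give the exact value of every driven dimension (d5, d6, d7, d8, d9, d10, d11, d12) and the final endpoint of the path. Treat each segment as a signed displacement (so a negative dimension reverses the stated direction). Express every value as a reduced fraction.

d5 = 5/3
d6 = -1
d7 = -1
d8 = -5
d9 = 54
d10 = -142/3
d11 = -5/2
d12 = -27/4
endpoint = (-5/3, -319/6)

Apply edit: d2 := 20
  d5 = d1/3 = 5/3
  d6 = d1 - d4/3 = -1
  d7 = 4 - d2/4 = -1
  d8 = d7*5 = -5
  d9 = d4*3 = 54
  d10 = d5 + d1 - d9 = -142/3
  d11 = d8/2 = -5/2
  d12 = d8/4 + d11 + d7*3 = -27/4
Walk from origin (0, 0):
  seg 1: up by d10 = -142/3 → (0, -142/3)
  seg 2: up by d5 = 5/3 → (0, -137/3)
  seg 3: down by d1 = 5 → (0, -152/3)
  seg 4: up by d11 = -5/2 → (0, -319/6)
  seg 5: left by d5 = 5/3 → (-5/3, -319/6)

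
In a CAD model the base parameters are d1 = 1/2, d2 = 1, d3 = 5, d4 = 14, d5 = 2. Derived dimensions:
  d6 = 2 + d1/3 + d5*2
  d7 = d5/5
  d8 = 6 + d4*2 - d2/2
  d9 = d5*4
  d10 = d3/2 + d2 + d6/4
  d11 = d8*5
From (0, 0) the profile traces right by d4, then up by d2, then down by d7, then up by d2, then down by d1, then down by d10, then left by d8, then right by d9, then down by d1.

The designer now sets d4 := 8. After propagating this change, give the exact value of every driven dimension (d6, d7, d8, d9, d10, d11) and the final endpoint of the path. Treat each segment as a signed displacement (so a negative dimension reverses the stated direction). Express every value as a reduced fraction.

d6 = 37/6
d7 = 2/5
d8 = 43/2
d9 = 8
d10 = 121/24
d11 = 215/2
endpoint = (-11/2, -533/120)

Apply edit: d4 := 8
  d6 = 2 + d1/3 + d5*2 = 37/6
  d7 = d5/5 = 2/5
  d8 = 6 + d4*2 - d2/2 = 43/2
  d9 = d5*4 = 8
  d10 = d3/2 + d2 + d6/4 = 121/24
  d11 = d8*5 = 215/2
Walk from origin (0, 0):
  seg 1: right by d4 = 8 → (8, 0)
  seg 2: up by d2 = 1 → (8, 1)
  seg 3: down by d7 = 2/5 → (8, 3/5)
  seg 4: up by d2 = 1 → (8, 8/5)
  seg 5: down by d1 = 1/2 → (8, 11/10)
  seg 6: down by d10 = 121/24 → (8, -473/120)
  seg 7: left by d8 = 43/2 → (-27/2, -473/120)
  seg 8: right by d9 = 8 → (-11/2, -473/120)
  seg 9: down by d1 = 1/2 → (-11/2, -533/120)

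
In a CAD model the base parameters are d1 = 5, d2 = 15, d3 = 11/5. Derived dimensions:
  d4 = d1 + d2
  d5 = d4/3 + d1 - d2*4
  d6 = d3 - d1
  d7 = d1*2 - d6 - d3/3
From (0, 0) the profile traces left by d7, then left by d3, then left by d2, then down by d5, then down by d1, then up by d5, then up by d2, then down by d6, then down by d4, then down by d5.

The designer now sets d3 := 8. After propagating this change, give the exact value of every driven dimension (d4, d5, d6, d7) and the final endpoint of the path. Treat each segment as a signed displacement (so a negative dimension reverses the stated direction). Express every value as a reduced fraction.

Apply edit: d3 := 8
  d4 = d1 + d2 = 20
  d5 = d4/3 + d1 - d2*4 = -145/3
  d6 = d3 - d1 = 3
  d7 = d1*2 - d6 - d3/3 = 13/3
Walk from origin (0, 0):
  seg 1: left by d7 = 13/3 → (-13/3, 0)
  seg 2: left by d3 = 8 → (-37/3, 0)
  seg 3: left by d2 = 15 → (-82/3, 0)
  seg 4: down by d5 = -145/3 → (-82/3, 145/3)
  seg 5: down by d1 = 5 → (-82/3, 130/3)
  seg 6: up by d5 = -145/3 → (-82/3, -5)
  seg 7: up by d2 = 15 → (-82/3, 10)
  seg 8: down by d6 = 3 → (-82/3, 7)
  seg 9: down by d4 = 20 → (-82/3, -13)
  seg 10: down by d5 = -145/3 → (-82/3, 106/3)

d4 = 20
d5 = -145/3
d6 = 3
d7 = 13/3
endpoint = (-82/3, 106/3)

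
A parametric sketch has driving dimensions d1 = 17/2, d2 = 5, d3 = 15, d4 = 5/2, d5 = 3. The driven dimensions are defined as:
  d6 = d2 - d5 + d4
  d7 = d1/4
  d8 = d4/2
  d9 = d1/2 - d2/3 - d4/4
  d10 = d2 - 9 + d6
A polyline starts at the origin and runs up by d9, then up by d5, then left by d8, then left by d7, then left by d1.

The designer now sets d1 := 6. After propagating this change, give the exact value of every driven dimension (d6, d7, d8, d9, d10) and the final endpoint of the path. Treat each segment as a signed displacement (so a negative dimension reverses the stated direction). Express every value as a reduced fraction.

d6 = 9/2
d7 = 3/2
d8 = 5/4
d9 = 17/24
d10 = 1/2
endpoint = (-35/4, 89/24)

Apply edit: d1 := 6
  d6 = d2 - d5 + d4 = 9/2
  d7 = d1/4 = 3/2
  d8 = d4/2 = 5/4
  d9 = d1/2 - d2/3 - d4/4 = 17/24
  d10 = d2 - 9 + d6 = 1/2
Walk from origin (0, 0):
  seg 1: up by d9 = 17/24 → (0, 17/24)
  seg 2: up by d5 = 3 → (0, 89/24)
  seg 3: left by d8 = 5/4 → (-5/4, 89/24)
  seg 4: left by d7 = 3/2 → (-11/4, 89/24)
  seg 5: left by d1 = 6 → (-35/4, 89/24)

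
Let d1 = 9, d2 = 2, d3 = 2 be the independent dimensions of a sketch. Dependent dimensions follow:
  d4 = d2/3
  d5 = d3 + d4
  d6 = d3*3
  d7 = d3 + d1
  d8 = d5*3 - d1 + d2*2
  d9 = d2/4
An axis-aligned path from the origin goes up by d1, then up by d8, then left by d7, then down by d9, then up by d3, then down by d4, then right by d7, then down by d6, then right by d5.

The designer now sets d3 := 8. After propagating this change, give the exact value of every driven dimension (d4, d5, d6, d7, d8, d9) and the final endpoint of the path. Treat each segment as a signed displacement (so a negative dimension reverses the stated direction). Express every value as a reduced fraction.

Apply edit: d3 := 8
  d4 = d2/3 = 2/3
  d5 = d3 + d4 = 26/3
  d6 = d3*3 = 24
  d7 = d3 + d1 = 17
  d8 = d5*3 - d1 + d2*2 = 21
  d9 = d2/4 = 1/2
Walk from origin (0, 0):
  seg 1: up by d1 = 9 → (0, 9)
  seg 2: up by d8 = 21 → (0, 30)
  seg 3: left by d7 = 17 → (-17, 30)
  seg 4: down by d9 = 1/2 → (-17, 59/2)
  seg 5: up by d3 = 8 → (-17, 75/2)
  seg 6: down by d4 = 2/3 → (-17, 221/6)
  seg 7: right by d7 = 17 → (0, 221/6)
  seg 8: down by d6 = 24 → (0, 77/6)
  seg 9: right by d5 = 26/3 → (26/3, 77/6)

d4 = 2/3
d5 = 26/3
d6 = 24
d7 = 17
d8 = 21
d9 = 1/2
endpoint = (26/3, 77/6)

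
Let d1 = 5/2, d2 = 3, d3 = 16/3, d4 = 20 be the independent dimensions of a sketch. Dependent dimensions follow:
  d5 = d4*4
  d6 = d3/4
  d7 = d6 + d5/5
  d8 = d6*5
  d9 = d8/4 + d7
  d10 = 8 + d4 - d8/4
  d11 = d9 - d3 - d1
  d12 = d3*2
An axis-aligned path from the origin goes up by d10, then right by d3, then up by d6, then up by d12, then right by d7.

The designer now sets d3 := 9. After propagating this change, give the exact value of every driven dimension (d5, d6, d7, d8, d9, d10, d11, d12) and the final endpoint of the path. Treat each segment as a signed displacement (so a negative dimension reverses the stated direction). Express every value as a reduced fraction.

d5 = 80
d6 = 9/4
d7 = 73/4
d8 = 45/4
d9 = 337/16
d10 = 403/16
d11 = 153/16
d12 = 18
endpoint = (109/4, 727/16)

Apply edit: d3 := 9
  d5 = d4*4 = 80
  d6 = d3/4 = 9/4
  d7 = d6 + d5/5 = 73/4
  d8 = d6*5 = 45/4
  d9 = d8/4 + d7 = 337/16
  d10 = 8 + d4 - d8/4 = 403/16
  d11 = d9 - d3 - d1 = 153/16
  d12 = d3*2 = 18
Walk from origin (0, 0):
  seg 1: up by d10 = 403/16 → (0, 403/16)
  seg 2: right by d3 = 9 → (9, 403/16)
  seg 3: up by d6 = 9/4 → (9, 439/16)
  seg 4: up by d12 = 18 → (9, 727/16)
  seg 5: right by d7 = 73/4 → (109/4, 727/16)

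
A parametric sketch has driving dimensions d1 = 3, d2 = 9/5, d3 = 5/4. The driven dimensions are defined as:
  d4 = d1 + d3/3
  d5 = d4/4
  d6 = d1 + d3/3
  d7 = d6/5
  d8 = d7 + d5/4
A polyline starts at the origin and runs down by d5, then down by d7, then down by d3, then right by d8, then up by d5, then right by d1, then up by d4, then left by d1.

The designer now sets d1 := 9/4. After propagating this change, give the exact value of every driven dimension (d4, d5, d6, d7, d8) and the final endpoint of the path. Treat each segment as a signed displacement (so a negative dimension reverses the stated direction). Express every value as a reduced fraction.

Apply edit: d1 := 9/4
  d4 = d1 + d3/3 = 8/3
  d5 = d4/4 = 2/3
  d6 = d1 + d3/3 = 8/3
  d7 = d6/5 = 8/15
  d8 = d7 + d5/4 = 7/10
Walk from origin (0, 0):
  seg 1: down by d5 = 2/3 → (0, -2/3)
  seg 2: down by d7 = 8/15 → (0, -6/5)
  seg 3: down by d3 = 5/4 → (0, -49/20)
  seg 4: right by d8 = 7/10 → (7/10, -49/20)
  seg 5: up by d5 = 2/3 → (7/10, -107/60)
  seg 6: right by d1 = 9/4 → (59/20, -107/60)
  seg 7: up by d4 = 8/3 → (59/20, 53/60)
  seg 8: left by d1 = 9/4 → (7/10, 53/60)

d4 = 8/3
d5 = 2/3
d6 = 8/3
d7 = 8/15
d8 = 7/10
endpoint = (7/10, 53/60)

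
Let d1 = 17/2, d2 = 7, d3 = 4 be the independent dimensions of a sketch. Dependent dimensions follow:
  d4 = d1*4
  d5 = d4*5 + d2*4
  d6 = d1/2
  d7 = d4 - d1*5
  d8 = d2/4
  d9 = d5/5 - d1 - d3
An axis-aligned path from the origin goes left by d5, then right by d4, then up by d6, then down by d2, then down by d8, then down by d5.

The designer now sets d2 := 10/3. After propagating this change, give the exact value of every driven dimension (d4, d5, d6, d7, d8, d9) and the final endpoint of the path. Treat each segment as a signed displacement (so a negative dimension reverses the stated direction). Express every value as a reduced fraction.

d4 = 34
d5 = 550/3
d6 = 17/4
d7 = -17/2
d8 = 5/6
d9 = 145/6
endpoint = (-448/3, -733/4)

Apply edit: d2 := 10/3
  d4 = d1*4 = 34
  d5 = d4*5 + d2*4 = 550/3
  d6 = d1/2 = 17/4
  d7 = d4 - d1*5 = -17/2
  d8 = d2/4 = 5/6
  d9 = d5/5 - d1 - d3 = 145/6
Walk from origin (0, 0):
  seg 1: left by d5 = 550/3 → (-550/3, 0)
  seg 2: right by d4 = 34 → (-448/3, 0)
  seg 3: up by d6 = 17/4 → (-448/3, 17/4)
  seg 4: down by d2 = 10/3 → (-448/3, 11/12)
  seg 5: down by d8 = 5/6 → (-448/3, 1/12)
  seg 6: down by d5 = 550/3 → (-448/3, -733/4)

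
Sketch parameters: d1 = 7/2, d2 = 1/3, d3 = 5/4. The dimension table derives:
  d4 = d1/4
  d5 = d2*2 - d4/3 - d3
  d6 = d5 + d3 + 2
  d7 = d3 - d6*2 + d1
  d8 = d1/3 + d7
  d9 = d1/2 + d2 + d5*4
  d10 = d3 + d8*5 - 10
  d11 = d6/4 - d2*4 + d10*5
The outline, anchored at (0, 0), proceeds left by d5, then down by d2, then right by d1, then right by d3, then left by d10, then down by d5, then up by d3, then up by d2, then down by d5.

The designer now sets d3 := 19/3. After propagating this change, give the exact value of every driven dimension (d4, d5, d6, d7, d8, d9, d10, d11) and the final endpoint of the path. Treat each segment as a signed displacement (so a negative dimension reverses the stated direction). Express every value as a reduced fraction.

d4 = 7/8
d5 = -143/24
d6 = 19/8
d7 = 61/12
d8 = 25/4
d9 = -87/4
d10 = 331/12
d11 = 13169/96
endpoint = (-283/24, 73/4)

Apply edit: d3 := 19/3
  d4 = d1/4 = 7/8
  d5 = d2*2 - d4/3 - d3 = -143/24
  d6 = d5 + d3 + 2 = 19/8
  d7 = d3 - d6*2 + d1 = 61/12
  d8 = d1/3 + d7 = 25/4
  d9 = d1/2 + d2 + d5*4 = -87/4
  d10 = d3 + d8*5 - 10 = 331/12
  d11 = d6/4 - d2*4 + d10*5 = 13169/96
Walk from origin (0, 0):
  seg 1: left by d5 = -143/24 → (143/24, 0)
  seg 2: down by d2 = 1/3 → (143/24, -1/3)
  seg 3: right by d1 = 7/2 → (227/24, -1/3)
  seg 4: right by d3 = 19/3 → (379/24, -1/3)
  seg 5: left by d10 = 331/12 → (-283/24, -1/3)
  seg 6: down by d5 = -143/24 → (-283/24, 45/8)
  seg 7: up by d3 = 19/3 → (-283/24, 287/24)
  seg 8: up by d2 = 1/3 → (-283/24, 295/24)
  seg 9: down by d5 = -143/24 → (-283/24, 73/4)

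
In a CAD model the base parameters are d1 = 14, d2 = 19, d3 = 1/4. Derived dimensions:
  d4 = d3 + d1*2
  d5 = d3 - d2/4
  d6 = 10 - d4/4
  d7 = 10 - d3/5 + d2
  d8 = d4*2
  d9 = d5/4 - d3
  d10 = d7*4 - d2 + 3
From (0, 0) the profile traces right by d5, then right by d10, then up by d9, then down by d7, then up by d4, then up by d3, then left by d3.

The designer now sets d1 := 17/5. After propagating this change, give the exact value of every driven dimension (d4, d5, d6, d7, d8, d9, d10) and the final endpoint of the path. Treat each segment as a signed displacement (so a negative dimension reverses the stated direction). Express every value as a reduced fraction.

Apply edit: d1 := 17/5
  d4 = d3 + d1*2 = 141/20
  d5 = d3 - d2/4 = -9/2
  d6 = 10 - d4/4 = 659/80
  d7 = 10 - d3/5 + d2 = 579/20
  d8 = d4*2 = 141/10
  d9 = d5/4 - d3 = -11/8
  d10 = d7*4 - d2 + 3 = 499/5
Walk from origin (0, 0):
  seg 1: right by d5 = -9/2 → (-9/2, 0)
  seg 2: right by d10 = 499/5 → (953/10, 0)
  seg 3: up by d9 = -11/8 → (953/10, -11/8)
  seg 4: down by d7 = 579/20 → (953/10, -1213/40)
  seg 5: up by d4 = 141/20 → (953/10, -931/40)
  seg 6: up by d3 = 1/4 → (953/10, -921/40)
  seg 7: left by d3 = 1/4 → (1901/20, -921/40)

d4 = 141/20
d5 = -9/2
d6 = 659/80
d7 = 579/20
d8 = 141/10
d9 = -11/8
d10 = 499/5
endpoint = (1901/20, -921/40)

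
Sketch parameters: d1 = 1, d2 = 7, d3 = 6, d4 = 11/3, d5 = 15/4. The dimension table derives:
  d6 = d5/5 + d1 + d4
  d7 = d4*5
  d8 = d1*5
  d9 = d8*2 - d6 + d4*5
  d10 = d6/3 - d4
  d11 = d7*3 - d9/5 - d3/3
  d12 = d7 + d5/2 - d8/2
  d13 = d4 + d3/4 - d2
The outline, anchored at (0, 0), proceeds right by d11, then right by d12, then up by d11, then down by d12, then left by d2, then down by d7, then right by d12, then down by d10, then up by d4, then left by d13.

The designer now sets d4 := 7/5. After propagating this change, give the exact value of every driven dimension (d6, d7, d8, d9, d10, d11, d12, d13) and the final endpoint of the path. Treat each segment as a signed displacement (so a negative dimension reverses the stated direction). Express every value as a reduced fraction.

Apply edit: d4 := 7/5
  d6 = d5/5 + d1 + d4 = 63/20
  d7 = d4*5 = 7
  d8 = d1*5 = 5
  d9 = d8*2 - d6 + d4*5 = 277/20
  d10 = d6/3 - d4 = -7/20
  d11 = d7*3 - d9/5 - d3/3 = 1623/100
  d12 = d7 + d5/2 - d8/2 = 51/8
  d13 = d4 + d3/4 - d2 = -41/10
Walk from origin (0, 0):
  seg 1: right by d11 = 1623/100 → (1623/100, 0)
  seg 2: right by d12 = 51/8 → (4521/200, 0)
  seg 3: up by d11 = 1623/100 → (4521/200, 1623/100)
  seg 4: down by d12 = 51/8 → (4521/200, 1971/200)
  seg 5: left by d2 = 7 → (3121/200, 1971/200)
  seg 6: down by d7 = 7 → (3121/200, 571/200)
  seg 7: right by d12 = 51/8 → (1099/50, 571/200)
  seg 8: down by d10 = -7/20 → (1099/50, 641/200)
  seg 9: up by d4 = 7/5 → (1099/50, 921/200)
  seg 10: left by d13 = -41/10 → (652/25, 921/200)

d6 = 63/20
d7 = 7
d8 = 5
d9 = 277/20
d10 = -7/20
d11 = 1623/100
d12 = 51/8
d13 = -41/10
endpoint = (652/25, 921/200)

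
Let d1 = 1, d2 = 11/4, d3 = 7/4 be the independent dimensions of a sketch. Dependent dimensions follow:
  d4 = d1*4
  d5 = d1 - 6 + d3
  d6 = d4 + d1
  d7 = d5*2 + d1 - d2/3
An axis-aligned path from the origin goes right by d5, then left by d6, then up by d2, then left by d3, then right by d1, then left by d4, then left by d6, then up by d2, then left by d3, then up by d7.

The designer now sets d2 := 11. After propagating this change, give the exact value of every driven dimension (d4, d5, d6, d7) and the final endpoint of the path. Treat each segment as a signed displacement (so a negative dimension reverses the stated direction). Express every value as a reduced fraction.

d4 = 4
d5 = -13/4
d6 = 5
d7 = -55/6
endpoint = (-79/4, 77/6)

Apply edit: d2 := 11
  d4 = d1*4 = 4
  d5 = d1 - 6 + d3 = -13/4
  d6 = d4 + d1 = 5
  d7 = d5*2 + d1 - d2/3 = -55/6
Walk from origin (0, 0):
  seg 1: right by d5 = -13/4 → (-13/4, 0)
  seg 2: left by d6 = 5 → (-33/4, 0)
  seg 3: up by d2 = 11 → (-33/4, 11)
  seg 4: left by d3 = 7/4 → (-10, 11)
  seg 5: right by d1 = 1 → (-9, 11)
  seg 6: left by d4 = 4 → (-13, 11)
  seg 7: left by d6 = 5 → (-18, 11)
  seg 8: up by d2 = 11 → (-18, 22)
  seg 9: left by d3 = 7/4 → (-79/4, 22)
  seg 10: up by d7 = -55/6 → (-79/4, 77/6)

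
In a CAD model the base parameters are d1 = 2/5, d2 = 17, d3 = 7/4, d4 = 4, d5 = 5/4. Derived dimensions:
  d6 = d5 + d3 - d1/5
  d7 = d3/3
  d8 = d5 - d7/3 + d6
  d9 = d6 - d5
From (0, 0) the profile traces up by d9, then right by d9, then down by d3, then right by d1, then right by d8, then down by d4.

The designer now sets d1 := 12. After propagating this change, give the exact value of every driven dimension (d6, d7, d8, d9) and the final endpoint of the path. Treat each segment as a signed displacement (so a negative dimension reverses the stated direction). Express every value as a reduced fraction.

d6 = 3/5
d7 = 7/12
d8 = 149/90
d9 = -13/20
endpoint = (2341/180, -32/5)

Apply edit: d1 := 12
  d6 = d5 + d3 - d1/5 = 3/5
  d7 = d3/3 = 7/12
  d8 = d5 - d7/3 + d6 = 149/90
  d9 = d6 - d5 = -13/20
Walk from origin (0, 0):
  seg 1: up by d9 = -13/20 → (0, -13/20)
  seg 2: right by d9 = -13/20 → (-13/20, -13/20)
  seg 3: down by d3 = 7/4 → (-13/20, -12/5)
  seg 4: right by d1 = 12 → (227/20, -12/5)
  seg 5: right by d8 = 149/90 → (2341/180, -12/5)
  seg 6: down by d4 = 4 → (2341/180, -32/5)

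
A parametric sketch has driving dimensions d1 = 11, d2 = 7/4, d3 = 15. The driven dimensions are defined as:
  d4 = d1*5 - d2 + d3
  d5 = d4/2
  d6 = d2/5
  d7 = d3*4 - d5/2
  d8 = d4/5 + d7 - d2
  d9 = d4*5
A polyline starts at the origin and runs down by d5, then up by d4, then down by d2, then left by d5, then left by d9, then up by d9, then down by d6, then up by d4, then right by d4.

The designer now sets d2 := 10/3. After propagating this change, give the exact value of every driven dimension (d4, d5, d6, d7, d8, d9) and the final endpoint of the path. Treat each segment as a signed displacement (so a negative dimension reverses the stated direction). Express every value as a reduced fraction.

d4 = 200/3
d5 = 100/3
d6 = 2/3
d7 = 130/3
d8 = 160/3
d9 = 1000/3
endpoint = (-300, 1288/3)

Apply edit: d2 := 10/3
  d4 = d1*5 - d2 + d3 = 200/3
  d5 = d4/2 = 100/3
  d6 = d2/5 = 2/3
  d7 = d3*4 - d5/2 = 130/3
  d8 = d4/5 + d7 - d2 = 160/3
  d9 = d4*5 = 1000/3
Walk from origin (0, 0):
  seg 1: down by d5 = 100/3 → (0, -100/3)
  seg 2: up by d4 = 200/3 → (0, 100/3)
  seg 3: down by d2 = 10/3 → (0, 30)
  seg 4: left by d5 = 100/3 → (-100/3, 30)
  seg 5: left by d9 = 1000/3 → (-1100/3, 30)
  seg 6: up by d9 = 1000/3 → (-1100/3, 1090/3)
  seg 7: down by d6 = 2/3 → (-1100/3, 1088/3)
  seg 8: up by d4 = 200/3 → (-1100/3, 1288/3)
  seg 9: right by d4 = 200/3 → (-300, 1288/3)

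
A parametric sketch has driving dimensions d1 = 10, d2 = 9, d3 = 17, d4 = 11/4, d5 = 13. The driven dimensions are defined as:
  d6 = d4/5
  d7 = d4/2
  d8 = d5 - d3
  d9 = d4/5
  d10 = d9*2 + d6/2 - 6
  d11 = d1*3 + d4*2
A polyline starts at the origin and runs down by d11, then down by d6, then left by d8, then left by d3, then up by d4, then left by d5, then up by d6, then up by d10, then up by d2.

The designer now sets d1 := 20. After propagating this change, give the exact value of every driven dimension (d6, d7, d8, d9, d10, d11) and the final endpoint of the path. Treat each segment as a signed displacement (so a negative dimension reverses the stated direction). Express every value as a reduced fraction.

Apply edit: d1 := 20
  d6 = d4/5 = 11/20
  d7 = d4/2 = 11/8
  d8 = d5 - d3 = -4
  d9 = d4/5 = 11/20
  d10 = d9*2 + d6/2 - 6 = -37/8
  d11 = d1*3 + d4*2 = 131/2
Walk from origin (0, 0):
  seg 1: down by d11 = 131/2 → (0, -131/2)
  seg 2: down by d6 = 11/20 → (0, -1321/20)
  seg 3: left by d8 = -4 → (4, -1321/20)
  seg 4: left by d3 = 17 → (-13, -1321/20)
  seg 5: up by d4 = 11/4 → (-13, -633/10)
  seg 6: left by d5 = 13 → (-26, -633/10)
  seg 7: up by d6 = 11/20 → (-26, -251/4)
  seg 8: up by d10 = -37/8 → (-26, -539/8)
  seg 9: up by d2 = 9 → (-26, -467/8)

d6 = 11/20
d7 = 11/8
d8 = -4
d9 = 11/20
d10 = -37/8
d11 = 131/2
endpoint = (-26, -467/8)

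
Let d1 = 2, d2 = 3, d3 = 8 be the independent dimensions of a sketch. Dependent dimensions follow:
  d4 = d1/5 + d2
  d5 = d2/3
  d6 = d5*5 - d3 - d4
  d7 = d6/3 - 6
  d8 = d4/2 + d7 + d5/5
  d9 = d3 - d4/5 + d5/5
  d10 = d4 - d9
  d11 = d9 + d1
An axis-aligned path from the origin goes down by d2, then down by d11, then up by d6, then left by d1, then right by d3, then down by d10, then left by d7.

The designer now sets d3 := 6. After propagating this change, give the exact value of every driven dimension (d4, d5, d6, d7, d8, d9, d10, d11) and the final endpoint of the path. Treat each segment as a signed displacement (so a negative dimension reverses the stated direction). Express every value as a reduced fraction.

d4 = 17/5
d5 = 1
d6 = -22/5
d7 = -112/15
d8 = -167/30
d9 = 138/25
d10 = -53/25
d11 = 188/25
endpoint = (172/15, -64/5)

Apply edit: d3 := 6
  d4 = d1/5 + d2 = 17/5
  d5 = d2/3 = 1
  d6 = d5*5 - d3 - d4 = -22/5
  d7 = d6/3 - 6 = -112/15
  d8 = d4/2 + d7 + d5/5 = -167/30
  d9 = d3 - d4/5 + d5/5 = 138/25
  d10 = d4 - d9 = -53/25
  d11 = d9 + d1 = 188/25
Walk from origin (0, 0):
  seg 1: down by d2 = 3 → (0, -3)
  seg 2: down by d11 = 188/25 → (0, -263/25)
  seg 3: up by d6 = -22/5 → (0, -373/25)
  seg 4: left by d1 = 2 → (-2, -373/25)
  seg 5: right by d3 = 6 → (4, -373/25)
  seg 6: down by d10 = -53/25 → (4, -64/5)
  seg 7: left by d7 = -112/15 → (172/15, -64/5)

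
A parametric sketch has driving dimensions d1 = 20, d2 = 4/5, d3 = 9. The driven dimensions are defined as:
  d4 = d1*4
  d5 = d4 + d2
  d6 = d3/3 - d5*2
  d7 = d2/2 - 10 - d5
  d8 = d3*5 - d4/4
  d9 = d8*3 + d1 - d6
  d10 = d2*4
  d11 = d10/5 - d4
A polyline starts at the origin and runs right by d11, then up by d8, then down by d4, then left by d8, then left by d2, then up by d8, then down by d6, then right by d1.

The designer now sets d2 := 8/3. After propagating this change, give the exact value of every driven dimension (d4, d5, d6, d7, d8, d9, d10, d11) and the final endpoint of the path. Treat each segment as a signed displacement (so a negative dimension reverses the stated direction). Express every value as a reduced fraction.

d4 = 80
d5 = 248/3
d6 = -487/3
d7 = -274/3
d8 = 25
d9 = 772/3
d10 = 32/3
d11 = -1168/15
endpoint = (-1283/15, 397/3)

Apply edit: d2 := 8/3
  d4 = d1*4 = 80
  d5 = d4 + d2 = 248/3
  d6 = d3/3 - d5*2 = -487/3
  d7 = d2/2 - 10 - d5 = -274/3
  d8 = d3*5 - d4/4 = 25
  d9 = d8*3 + d1 - d6 = 772/3
  d10 = d2*4 = 32/3
  d11 = d10/5 - d4 = -1168/15
Walk from origin (0, 0):
  seg 1: right by d11 = -1168/15 → (-1168/15, 0)
  seg 2: up by d8 = 25 → (-1168/15, 25)
  seg 3: down by d4 = 80 → (-1168/15, -55)
  seg 4: left by d8 = 25 → (-1543/15, -55)
  seg 5: left by d2 = 8/3 → (-1583/15, -55)
  seg 6: up by d8 = 25 → (-1583/15, -30)
  seg 7: down by d6 = -487/3 → (-1583/15, 397/3)
  seg 8: right by d1 = 20 → (-1283/15, 397/3)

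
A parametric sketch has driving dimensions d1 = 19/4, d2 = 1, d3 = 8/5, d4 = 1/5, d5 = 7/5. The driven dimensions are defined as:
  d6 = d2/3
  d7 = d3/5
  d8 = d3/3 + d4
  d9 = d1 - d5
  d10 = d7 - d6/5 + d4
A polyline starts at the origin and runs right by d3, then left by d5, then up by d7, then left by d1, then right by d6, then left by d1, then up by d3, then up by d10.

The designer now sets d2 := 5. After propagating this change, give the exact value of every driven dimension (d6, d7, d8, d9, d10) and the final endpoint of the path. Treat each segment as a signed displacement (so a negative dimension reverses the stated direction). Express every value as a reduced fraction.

d6 = 5/3
d7 = 8/25
d8 = 11/15
d9 = 67/20
d10 = 14/75
endpoint = (-229/30, 158/75)

Apply edit: d2 := 5
  d6 = d2/3 = 5/3
  d7 = d3/5 = 8/25
  d8 = d3/3 + d4 = 11/15
  d9 = d1 - d5 = 67/20
  d10 = d7 - d6/5 + d4 = 14/75
Walk from origin (0, 0):
  seg 1: right by d3 = 8/5 → (8/5, 0)
  seg 2: left by d5 = 7/5 → (1/5, 0)
  seg 3: up by d7 = 8/25 → (1/5, 8/25)
  seg 4: left by d1 = 19/4 → (-91/20, 8/25)
  seg 5: right by d6 = 5/3 → (-173/60, 8/25)
  seg 6: left by d1 = 19/4 → (-229/30, 8/25)
  seg 7: up by d3 = 8/5 → (-229/30, 48/25)
  seg 8: up by d10 = 14/75 → (-229/30, 158/75)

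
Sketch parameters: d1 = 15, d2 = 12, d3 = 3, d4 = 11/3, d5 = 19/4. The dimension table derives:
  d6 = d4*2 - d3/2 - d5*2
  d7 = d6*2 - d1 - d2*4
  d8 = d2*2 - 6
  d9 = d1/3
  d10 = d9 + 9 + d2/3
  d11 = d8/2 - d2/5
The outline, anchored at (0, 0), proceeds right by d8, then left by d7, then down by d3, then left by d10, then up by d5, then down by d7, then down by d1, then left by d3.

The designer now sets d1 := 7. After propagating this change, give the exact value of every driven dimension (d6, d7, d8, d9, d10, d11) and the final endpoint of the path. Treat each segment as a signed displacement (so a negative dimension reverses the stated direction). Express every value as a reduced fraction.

Apply edit: d1 := 7
  d6 = d4*2 - d3/2 - d5*2 = -11/3
  d7 = d6*2 - d1 - d2*4 = -187/3
  d8 = d2*2 - 6 = 18
  d9 = d1/3 = 7/3
  d10 = d9 + 9 + d2/3 = 46/3
  d11 = d8/2 - d2/5 = 33/5
Walk from origin (0, 0):
  seg 1: right by d8 = 18 → (18, 0)
  seg 2: left by d7 = -187/3 → (241/3, 0)
  seg 3: down by d3 = 3 → (241/3, -3)
  seg 4: left by d10 = 46/3 → (65, -3)
  seg 5: up by d5 = 19/4 → (65, 7/4)
  seg 6: down by d7 = -187/3 → (65, 769/12)
  seg 7: down by d1 = 7 → (65, 685/12)
  seg 8: left by d3 = 3 → (62, 685/12)

d6 = -11/3
d7 = -187/3
d8 = 18
d9 = 7/3
d10 = 46/3
d11 = 33/5
endpoint = (62, 685/12)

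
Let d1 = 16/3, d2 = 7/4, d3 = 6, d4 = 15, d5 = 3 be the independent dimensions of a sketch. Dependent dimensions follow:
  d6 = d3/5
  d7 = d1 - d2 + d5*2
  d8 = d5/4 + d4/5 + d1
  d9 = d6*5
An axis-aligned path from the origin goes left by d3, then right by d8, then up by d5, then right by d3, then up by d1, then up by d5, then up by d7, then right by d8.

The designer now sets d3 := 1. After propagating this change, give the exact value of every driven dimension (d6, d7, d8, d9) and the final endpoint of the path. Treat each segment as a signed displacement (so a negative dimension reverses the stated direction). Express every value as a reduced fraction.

Apply edit: d3 := 1
  d6 = d3/5 = 1/5
  d7 = d1 - d2 + d5*2 = 115/12
  d8 = d5/4 + d4/5 + d1 = 109/12
  d9 = d6*5 = 1
Walk from origin (0, 0):
  seg 1: left by d3 = 1 → (-1, 0)
  seg 2: right by d8 = 109/12 → (97/12, 0)
  seg 3: up by d5 = 3 → (97/12, 3)
  seg 4: right by d3 = 1 → (109/12, 3)
  seg 5: up by d1 = 16/3 → (109/12, 25/3)
  seg 6: up by d5 = 3 → (109/12, 34/3)
  seg 7: up by d7 = 115/12 → (109/12, 251/12)
  seg 8: right by d8 = 109/12 → (109/6, 251/12)

d6 = 1/5
d7 = 115/12
d8 = 109/12
d9 = 1
endpoint = (109/6, 251/12)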